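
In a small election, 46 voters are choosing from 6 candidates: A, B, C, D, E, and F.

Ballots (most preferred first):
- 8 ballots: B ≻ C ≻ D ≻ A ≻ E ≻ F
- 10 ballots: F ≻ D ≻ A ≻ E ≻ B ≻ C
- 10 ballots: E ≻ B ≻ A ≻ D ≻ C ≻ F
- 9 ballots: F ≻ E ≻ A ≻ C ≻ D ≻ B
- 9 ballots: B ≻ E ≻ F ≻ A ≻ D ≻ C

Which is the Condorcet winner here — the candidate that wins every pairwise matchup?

E

E vs A: 28–18
E vs B: 29–17
E vs C: 38–8
E vs D: 28–18
E vs F: 27–19
E beats every other candidate.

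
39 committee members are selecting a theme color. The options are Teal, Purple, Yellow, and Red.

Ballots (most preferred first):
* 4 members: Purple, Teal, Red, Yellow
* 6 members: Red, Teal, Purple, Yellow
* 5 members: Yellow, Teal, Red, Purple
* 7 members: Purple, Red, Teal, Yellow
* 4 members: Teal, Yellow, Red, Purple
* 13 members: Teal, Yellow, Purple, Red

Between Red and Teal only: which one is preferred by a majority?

Teal

Red is ranked above Teal on 13 ballots; Teal above Red on 26.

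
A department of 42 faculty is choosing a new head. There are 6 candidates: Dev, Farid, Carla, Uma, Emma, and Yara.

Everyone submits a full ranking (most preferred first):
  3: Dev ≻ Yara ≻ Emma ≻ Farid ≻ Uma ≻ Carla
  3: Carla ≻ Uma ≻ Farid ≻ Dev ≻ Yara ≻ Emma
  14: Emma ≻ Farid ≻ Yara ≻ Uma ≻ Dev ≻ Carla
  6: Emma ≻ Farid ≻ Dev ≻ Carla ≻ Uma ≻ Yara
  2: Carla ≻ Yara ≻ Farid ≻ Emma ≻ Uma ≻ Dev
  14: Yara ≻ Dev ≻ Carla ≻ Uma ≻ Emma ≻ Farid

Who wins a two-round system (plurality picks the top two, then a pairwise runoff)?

Round 1 first-place votes: Dev 3, Farid 0, Carla 5, Uma 0, Emma 20, Yara 14. Emma and Yara advance.
Runoff: Emma is ranked above Yara on 20 ballots, Yara above Emma on 22.

Yara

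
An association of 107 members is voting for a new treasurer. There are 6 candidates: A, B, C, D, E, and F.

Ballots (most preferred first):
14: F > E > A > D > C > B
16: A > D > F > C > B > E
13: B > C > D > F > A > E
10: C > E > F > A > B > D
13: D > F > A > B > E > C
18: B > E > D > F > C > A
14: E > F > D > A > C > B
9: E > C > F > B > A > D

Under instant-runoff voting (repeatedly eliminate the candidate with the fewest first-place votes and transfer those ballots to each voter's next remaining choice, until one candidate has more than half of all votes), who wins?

Round 1: A 16, B 31, C 10, D 13, E 23, F 14. C eliminated.
Round 2: A 16, B 31, D 13, E 33, F 14. D eliminated.
Round 3: A 16, B 31, E 33, F 27. A eliminated.
Round 4: B 31, E 33, F 43. B eliminated.
Round 5: E 51, F 56. F has a majority (≥54).

F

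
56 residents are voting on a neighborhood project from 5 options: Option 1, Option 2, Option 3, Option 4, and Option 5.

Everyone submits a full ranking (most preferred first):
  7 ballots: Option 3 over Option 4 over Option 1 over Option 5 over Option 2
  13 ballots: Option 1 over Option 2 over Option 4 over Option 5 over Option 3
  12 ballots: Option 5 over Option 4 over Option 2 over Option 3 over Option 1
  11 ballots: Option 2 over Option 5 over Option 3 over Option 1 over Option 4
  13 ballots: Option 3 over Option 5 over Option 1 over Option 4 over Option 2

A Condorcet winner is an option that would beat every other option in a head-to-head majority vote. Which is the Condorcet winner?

Option 5

Option 5 vs Option 1: 36–20
Option 5 vs Option 2: 32–24
Option 5 vs Option 3: 36–20
Option 5 vs Option 4: 36–20
Option 5 beats every other option.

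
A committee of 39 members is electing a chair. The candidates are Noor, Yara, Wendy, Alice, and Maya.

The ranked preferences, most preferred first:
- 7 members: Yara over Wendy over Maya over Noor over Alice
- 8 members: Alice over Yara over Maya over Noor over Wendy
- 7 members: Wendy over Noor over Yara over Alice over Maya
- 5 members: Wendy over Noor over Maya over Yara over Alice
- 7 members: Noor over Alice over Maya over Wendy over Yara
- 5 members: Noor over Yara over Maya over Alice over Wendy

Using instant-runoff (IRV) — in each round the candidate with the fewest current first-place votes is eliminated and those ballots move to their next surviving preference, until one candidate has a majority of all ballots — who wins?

Noor

Round 1: Noor 12, Yara 7, Wendy 12, Alice 8, Maya 0. Maya eliminated.
Round 2: Noor 12, Yara 7, Wendy 12, Alice 8. Yara eliminated.
Round 3: Noor 12, Wendy 19, Alice 8. Alice eliminated.
Round 4: Noor 20, Wendy 19. Noor has a majority (≥20).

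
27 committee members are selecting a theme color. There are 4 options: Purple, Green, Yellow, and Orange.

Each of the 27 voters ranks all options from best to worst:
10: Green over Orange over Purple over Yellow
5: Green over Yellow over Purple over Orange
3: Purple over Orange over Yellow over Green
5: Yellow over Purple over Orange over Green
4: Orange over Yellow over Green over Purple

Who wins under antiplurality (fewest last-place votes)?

Purple

Last-place votes: Purple 4, Green 8, Yellow 10, Orange 5.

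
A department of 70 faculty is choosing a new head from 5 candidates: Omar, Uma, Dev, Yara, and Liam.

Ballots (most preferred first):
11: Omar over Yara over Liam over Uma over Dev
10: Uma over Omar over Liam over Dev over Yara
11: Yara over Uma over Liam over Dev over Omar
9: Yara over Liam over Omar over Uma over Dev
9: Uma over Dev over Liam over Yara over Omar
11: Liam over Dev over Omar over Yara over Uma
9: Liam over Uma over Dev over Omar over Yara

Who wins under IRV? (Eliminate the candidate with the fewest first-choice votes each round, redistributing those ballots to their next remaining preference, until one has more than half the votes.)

Round 1: Omar 11, Uma 19, Dev 0, Yara 20, Liam 20. Dev eliminated.
Round 2: Omar 11, Uma 19, Yara 20, Liam 20. Omar eliminated.
Round 3: Uma 19, Yara 31, Liam 20. Uma eliminated.
Round 4: Yara 31, Liam 39. Liam has a majority (≥36).

Liam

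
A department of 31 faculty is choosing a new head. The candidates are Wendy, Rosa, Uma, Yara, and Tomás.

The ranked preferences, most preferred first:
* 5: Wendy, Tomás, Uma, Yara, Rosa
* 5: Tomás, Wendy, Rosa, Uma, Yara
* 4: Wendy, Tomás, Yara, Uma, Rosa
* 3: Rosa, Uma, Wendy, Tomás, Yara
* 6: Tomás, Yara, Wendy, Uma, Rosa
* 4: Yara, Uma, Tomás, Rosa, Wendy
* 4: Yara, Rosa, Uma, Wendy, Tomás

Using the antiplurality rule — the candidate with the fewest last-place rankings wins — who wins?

Last-place votes: Wendy 4, Rosa 15, Uma 0, Yara 8, Tomás 4.

Uma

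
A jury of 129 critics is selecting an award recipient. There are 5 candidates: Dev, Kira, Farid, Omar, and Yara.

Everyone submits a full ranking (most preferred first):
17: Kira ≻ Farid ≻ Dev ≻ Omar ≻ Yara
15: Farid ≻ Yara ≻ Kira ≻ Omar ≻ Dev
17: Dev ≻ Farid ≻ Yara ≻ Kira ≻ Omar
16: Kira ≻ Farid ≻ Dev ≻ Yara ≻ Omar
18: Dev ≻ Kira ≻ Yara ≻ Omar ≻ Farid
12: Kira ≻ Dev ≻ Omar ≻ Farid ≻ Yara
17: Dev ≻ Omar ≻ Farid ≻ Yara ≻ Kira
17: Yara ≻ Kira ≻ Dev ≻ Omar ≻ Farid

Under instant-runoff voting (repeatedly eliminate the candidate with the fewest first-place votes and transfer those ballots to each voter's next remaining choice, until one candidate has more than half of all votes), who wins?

Kira

Round 1: Dev 52, Kira 45, Farid 15, Omar 0, Yara 17. Omar eliminated.
Round 2: Dev 52, Kira 45, Farid 15, Yara 17. Farid eliminated.
Round 3: Dev 52, Kira 45, Yara 32. Yara eliminated.
Round 4: Dev 52, Kira 77. Kira has a majority (≥65).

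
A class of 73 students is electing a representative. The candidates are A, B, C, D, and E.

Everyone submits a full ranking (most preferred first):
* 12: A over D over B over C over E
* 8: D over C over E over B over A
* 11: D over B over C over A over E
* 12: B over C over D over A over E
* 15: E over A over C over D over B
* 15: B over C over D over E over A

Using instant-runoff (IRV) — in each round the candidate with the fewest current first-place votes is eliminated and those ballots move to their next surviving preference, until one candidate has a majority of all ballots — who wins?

Round 1: A 12, B 27, C 0, D 19, E 15. C eliminated.
Round 2: A 12, B 27, D 19, E 15. A eliminated.
Round 3: B 27, D 31, E 15. E eliminated.
Round 4: B 27, D 46. D has a majority (≥37).

D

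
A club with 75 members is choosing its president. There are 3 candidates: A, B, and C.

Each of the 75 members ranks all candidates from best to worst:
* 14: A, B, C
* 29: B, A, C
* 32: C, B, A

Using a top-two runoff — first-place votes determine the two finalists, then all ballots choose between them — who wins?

B

Round 1 first-place votes: A 14, B 29, C 32. C and B advance.
Runoff: C is ranked above B on 32 ballots, B above C on 43.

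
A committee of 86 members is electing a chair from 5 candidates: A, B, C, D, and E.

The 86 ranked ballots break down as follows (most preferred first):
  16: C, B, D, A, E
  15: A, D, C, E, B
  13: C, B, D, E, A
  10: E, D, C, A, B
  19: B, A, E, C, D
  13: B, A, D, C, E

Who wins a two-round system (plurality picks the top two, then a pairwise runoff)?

C

Round 1 first-place votes: A 15, B 32, C 29, D 0, E 10. B and C advance.
Runoff: B is ranked above C on 32 ballots, C above B on 54.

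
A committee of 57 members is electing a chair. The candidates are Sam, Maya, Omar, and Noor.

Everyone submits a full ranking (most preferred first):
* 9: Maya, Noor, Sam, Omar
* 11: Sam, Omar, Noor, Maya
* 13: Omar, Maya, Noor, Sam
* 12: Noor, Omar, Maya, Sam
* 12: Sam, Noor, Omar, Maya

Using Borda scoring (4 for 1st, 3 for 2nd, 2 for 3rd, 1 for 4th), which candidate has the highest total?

Sam: 9×2 + 11×4 + 13×1 + 12×1 + 12×4 = 135
Maya: 9×4 + 11×1 + 13×3 + 12×2 + 12×1 = 122
Omar: 9×1 + 11×3 + 13×4 + 12×3 + 12×2 = 154
Noor: 9×3 + 11×2 + 13×2 + 12×4 + 12×3 = 159

Noor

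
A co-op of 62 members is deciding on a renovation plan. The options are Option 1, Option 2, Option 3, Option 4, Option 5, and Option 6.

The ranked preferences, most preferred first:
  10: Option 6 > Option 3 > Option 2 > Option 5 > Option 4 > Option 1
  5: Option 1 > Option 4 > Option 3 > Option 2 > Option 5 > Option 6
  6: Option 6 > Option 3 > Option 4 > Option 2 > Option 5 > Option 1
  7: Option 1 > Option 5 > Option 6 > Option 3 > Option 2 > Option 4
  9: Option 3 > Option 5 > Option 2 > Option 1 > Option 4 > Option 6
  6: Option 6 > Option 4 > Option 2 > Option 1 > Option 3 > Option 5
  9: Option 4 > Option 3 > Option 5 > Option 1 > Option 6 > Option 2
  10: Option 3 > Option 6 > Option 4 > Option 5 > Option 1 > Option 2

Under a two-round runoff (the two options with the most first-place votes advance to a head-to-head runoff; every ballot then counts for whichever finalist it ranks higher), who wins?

Option 3

Round 1 first-place votes: Option 1 12, Option 2 0, Option 3 19, Option 4 9, Option 5 0, Option 6 22. Option 6 and Option 3 advance.
Runoff: Option 6 is ranked above Option 3 on 29 ballots, Option 3 above Option 6 on 33.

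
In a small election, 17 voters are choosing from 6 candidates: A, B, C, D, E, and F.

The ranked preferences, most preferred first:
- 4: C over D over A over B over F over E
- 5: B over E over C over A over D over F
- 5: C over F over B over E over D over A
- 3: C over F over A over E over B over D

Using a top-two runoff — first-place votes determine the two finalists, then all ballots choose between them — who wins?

C

Round 1 first-place votes: A 0, B 5, C 12, D 0, E 0, F 0. C and B advance.
Runoff: C is ranked above B on 12 ballots, B above C on 5.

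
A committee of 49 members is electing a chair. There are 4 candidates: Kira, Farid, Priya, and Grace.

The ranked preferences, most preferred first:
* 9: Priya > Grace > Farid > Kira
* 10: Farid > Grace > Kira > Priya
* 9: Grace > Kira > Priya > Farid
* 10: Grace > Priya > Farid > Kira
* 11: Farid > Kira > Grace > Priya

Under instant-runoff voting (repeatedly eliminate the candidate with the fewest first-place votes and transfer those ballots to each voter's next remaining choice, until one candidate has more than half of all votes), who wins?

Round 1: Kira 0, Farid 21, Priya 9, Grace 19. Kira eliminated.
Round 2: Farid 21, Priya 9, Grace 19. Priya eliminated.
Round 3: Farid 21, Grace 28. Grace has a majority (≥25).

Grace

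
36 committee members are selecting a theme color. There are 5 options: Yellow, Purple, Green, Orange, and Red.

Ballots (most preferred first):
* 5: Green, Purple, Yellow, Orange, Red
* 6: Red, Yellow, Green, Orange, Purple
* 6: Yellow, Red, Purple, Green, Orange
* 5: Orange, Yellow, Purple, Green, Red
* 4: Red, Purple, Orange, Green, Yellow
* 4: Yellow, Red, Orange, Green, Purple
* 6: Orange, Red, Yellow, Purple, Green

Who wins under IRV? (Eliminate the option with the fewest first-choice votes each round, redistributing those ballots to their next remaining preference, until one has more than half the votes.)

Yellow

Round 1: Yellow 10, Purple 0, Green 5, Orange 11, Red 10. Purple eliminated.
Round 2: Yellow 10, Green 5, Orange 11, Red 10. Green eliminated.
Round 3: Yellow 15, Orange 11, Red 10. Red eliminated.
Round 4: Yellow 21, Orange 15. Yellow has a majority (≥19).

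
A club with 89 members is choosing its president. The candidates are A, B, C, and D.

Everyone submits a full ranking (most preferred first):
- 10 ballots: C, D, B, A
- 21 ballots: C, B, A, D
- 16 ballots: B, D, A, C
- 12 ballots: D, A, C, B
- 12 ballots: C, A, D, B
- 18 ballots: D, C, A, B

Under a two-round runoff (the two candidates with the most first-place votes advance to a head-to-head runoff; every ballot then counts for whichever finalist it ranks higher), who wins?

Round 1 first-place votes: A 0, B 16, C 43, D 30. C and D advance.
Runoff: C is ranked above D on 43 ballots, D above C on 46.

D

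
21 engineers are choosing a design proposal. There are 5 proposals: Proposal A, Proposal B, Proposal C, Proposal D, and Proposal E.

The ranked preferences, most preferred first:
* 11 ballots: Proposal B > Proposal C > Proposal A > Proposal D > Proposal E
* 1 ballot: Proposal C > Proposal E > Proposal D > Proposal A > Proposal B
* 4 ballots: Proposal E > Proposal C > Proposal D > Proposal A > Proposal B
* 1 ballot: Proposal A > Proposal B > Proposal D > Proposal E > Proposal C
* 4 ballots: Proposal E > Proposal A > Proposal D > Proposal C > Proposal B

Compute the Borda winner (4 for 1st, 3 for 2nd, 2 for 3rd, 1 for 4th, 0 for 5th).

Proposal C

Proposal A: 11×2 + 1×1 + 4×1 + 1×4 + 4×3 = 43
Proposal B: 11×4 + 1×0 + 4×0 + 1×3 + 4×0 = 47
Proposal C: 11×3 + 1×4 + 4×3 + 1×0 + 4×1 = 53
Proposal D: 11×1 + 1×2 + 4×2 + 1×2 + 4×2 = 31
Proposal E: 11×0 + 1×3 + 4×4 + 1×1 + 4×4 = 36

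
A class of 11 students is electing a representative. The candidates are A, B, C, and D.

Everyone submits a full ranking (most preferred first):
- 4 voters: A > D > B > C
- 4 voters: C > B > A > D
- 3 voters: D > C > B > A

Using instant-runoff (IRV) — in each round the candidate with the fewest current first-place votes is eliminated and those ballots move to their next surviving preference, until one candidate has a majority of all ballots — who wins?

Round 1: A 4, B 0, C 4, D 3. B eliminated.
Round 2: A 4, C 4, D 3. D eliminated.
Round 3: A 4, C 7. C has a majority (≥6).

C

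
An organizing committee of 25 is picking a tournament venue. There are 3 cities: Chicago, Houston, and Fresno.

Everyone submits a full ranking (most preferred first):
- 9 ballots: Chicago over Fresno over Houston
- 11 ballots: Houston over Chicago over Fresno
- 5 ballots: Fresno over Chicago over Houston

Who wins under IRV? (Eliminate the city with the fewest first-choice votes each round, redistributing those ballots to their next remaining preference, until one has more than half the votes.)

Round 1: Chicago 9, Houston 11, Fresno 5. Fresno eliminated.
Round 2: Chicago 14, Houston 11. Chicago has a majority (≥13).

Chicago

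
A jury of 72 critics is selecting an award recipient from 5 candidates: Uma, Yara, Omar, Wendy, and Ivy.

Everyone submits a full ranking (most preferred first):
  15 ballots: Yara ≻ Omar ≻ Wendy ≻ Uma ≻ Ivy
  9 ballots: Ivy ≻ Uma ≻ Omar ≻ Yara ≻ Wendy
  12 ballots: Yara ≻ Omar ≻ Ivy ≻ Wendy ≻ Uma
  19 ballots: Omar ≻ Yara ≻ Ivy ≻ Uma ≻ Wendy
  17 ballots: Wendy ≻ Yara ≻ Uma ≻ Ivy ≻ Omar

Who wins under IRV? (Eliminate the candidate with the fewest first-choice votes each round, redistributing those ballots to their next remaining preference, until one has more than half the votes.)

Yara

Round 1: Uma 0, Yara 27, Omar 19, Wendy 17, Ivy 9. Uma eliminated.
Round 2: Yara 27, Omar 19, Wendy 17, Ivy 9. Ivy eliminated.
Round 3: Yara 27, Omar 28, Wendy 17. Wendy eliminated.
Round 4: Yara 44, Omar 28. Yara has a majority (≥37).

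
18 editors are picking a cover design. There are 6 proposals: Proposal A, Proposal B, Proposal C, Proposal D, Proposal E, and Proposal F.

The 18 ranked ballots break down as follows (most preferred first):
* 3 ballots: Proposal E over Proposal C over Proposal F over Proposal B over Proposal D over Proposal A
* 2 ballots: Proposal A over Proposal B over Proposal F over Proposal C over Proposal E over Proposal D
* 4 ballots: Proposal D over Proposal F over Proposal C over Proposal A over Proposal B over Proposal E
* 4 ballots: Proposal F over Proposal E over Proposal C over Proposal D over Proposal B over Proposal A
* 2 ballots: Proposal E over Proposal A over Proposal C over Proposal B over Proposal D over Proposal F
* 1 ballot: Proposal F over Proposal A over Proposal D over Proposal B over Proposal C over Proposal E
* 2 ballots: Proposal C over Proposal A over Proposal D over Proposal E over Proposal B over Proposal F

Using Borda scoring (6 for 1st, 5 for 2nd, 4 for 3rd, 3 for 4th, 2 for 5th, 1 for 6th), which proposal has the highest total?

Proposal A: 3×1 + 2×6 + 4×3 + 4×1 + 2×5 + 1×5 + 2×5 = 56
Proposal B: 3×3 + 2×5 + 4×2 + 4×2 + 2×3 + 1×3 + 2×2 = 48
Proposal C: 3×5 + 2×3 + 4×4 + 4×4 + 2×4 + 1×2 + 2×6 = 75
Proposal D: 3×2 + 2×1 + 4×6 + 4×3 + 2×2 + 1×4 + 2×4 = 60
Proposal E: 3×6 + 2×2 + 4×1 + 4×5 + 2×6 + 1×1 + 2×3 = 65
Proposal F: 3×4 + 2×4 + 4×5 + 4×6 + 2×1 + 1×6 + 2×1 = 74

Proposal C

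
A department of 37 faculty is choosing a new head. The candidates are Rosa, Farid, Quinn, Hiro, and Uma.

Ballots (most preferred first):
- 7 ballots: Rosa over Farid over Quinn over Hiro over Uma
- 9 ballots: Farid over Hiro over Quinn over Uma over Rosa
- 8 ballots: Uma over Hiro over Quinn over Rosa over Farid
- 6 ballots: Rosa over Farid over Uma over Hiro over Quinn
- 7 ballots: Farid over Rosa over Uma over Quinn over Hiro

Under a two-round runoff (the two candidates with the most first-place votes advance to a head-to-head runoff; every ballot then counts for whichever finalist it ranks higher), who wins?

Rosa

Round 1 first-place votes: Rosa 13, Farid 16, Quinn 0, Hiro 0, Uma 8. Farid and Rosa advance.
Runoff: Farid is ranked above Rosa on 16 ballots, Rosa above Farid on 21.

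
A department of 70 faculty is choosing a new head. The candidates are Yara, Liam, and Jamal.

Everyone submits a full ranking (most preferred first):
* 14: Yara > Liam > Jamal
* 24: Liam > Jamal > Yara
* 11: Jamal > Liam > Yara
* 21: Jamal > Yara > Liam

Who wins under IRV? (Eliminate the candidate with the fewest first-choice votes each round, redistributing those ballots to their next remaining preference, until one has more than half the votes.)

Round 1: Yara 14, Liam 24, Jamal 32. Yara eliminated.
Round 2: Liam 38, Jamal 32. Liam has a majority (≥36).

Liam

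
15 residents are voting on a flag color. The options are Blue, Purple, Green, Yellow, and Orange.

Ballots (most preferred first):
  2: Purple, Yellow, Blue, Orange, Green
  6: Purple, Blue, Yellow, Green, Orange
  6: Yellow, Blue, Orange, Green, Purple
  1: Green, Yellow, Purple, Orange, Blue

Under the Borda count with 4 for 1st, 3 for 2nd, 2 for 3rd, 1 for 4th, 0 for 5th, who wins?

Blue: 2×2 + 6×3 + 6×3 + 1×0 = 40
Purple: 2×4 + 6×4 + 6×0 + 1×2 = 34
Green: 2×0 + 6×1 + 6×1 + 1×4 = 16
Yellow: 2×3 + 6×2 + 6×4 + 1×3 = 45
Orange: 2×1 + 6×0 + 6×2 + 1×1 = 15

Yellow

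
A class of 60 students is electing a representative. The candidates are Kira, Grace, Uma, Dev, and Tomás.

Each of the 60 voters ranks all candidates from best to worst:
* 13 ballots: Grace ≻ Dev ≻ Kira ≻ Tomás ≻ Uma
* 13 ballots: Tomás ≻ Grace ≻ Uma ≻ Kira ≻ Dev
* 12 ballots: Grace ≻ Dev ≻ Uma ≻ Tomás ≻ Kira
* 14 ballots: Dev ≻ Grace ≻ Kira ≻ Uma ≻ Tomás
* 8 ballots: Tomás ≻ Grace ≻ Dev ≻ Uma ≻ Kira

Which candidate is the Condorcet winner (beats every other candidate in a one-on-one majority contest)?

Grace

Grace vs Kira: 60–0
Grace vs Uma: 60–0
Grace vs Dev: 46–14
Grace vs Tomás: 39–21
Grace beats every other candidate.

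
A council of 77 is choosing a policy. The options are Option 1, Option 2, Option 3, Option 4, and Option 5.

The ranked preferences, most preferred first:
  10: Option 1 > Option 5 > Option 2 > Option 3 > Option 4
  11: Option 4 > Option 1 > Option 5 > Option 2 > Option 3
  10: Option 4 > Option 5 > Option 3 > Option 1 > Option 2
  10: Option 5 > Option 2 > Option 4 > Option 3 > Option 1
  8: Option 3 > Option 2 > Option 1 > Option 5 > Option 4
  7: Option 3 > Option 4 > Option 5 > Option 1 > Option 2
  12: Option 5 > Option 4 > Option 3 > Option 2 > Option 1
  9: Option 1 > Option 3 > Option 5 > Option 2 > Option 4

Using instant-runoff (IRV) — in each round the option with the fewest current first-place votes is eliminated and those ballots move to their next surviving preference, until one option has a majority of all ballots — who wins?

Round 1: Option 1 19, Option 2 0, Option 3 15, Option 4 21, Option 5 22. Option 2 eliminated.
Round 2: Option 1 19, Option 3 15, Option 4 21, Option 5 22. Option 3 eliminated.
Round 3: Option 1 27, Option 4 28, Option 5 22. Option 5 eliminated.
Round 4: Option 1 27, Option 4 50. Option 4 has a majority (≥39).

Option 4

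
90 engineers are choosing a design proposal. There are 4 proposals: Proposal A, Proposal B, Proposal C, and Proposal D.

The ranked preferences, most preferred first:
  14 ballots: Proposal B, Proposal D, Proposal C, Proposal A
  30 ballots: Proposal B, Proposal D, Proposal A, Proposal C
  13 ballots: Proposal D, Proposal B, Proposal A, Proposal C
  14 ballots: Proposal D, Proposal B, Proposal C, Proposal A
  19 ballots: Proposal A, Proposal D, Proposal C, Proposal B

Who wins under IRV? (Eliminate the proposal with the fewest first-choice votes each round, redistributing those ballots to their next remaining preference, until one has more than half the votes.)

Round 1: Proposal A 19, Proposal B 44, Proposal C 0, Proposal D 27. Proposal C eliminated.
Round 2: Proposal A 19, Proposal B 44, Proposal D 27. Proposal A eliminated.
Round 3: Proposal B 44, Proposal D 46. Proposal D has a majority (≥46).

Proposal D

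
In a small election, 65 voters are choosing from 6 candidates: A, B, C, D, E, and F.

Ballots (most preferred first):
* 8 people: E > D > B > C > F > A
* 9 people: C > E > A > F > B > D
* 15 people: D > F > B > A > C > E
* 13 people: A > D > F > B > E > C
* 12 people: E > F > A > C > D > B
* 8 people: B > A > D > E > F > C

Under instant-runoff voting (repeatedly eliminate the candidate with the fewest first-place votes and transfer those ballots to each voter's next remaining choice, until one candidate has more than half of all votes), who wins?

A

Round 1: A 13, B 8, C 9, D 15, E 20, F 0. F eliminated.
Round 2: A 13, B 8, C 9, D 15, E 20. B eliminated.
Round 3: A 21, C 9, D 15, E 20. C eliminated.
Round 4: A 21, D 15, E 29. D eliminated.
Round 5: A 36, E 29. A has a majority (≥33).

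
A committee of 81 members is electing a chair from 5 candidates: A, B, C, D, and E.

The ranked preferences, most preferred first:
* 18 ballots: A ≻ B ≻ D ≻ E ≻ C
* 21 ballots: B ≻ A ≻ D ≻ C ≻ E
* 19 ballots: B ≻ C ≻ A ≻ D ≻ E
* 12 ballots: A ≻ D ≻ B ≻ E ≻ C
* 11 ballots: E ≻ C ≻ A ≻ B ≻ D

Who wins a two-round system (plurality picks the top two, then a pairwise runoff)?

A

Round 1 first-place votes: A 30, B 40, C 0, D 0, E 11. B and A advance.
Runoff: B is ranked above A on 40 ballots, A above B on 41.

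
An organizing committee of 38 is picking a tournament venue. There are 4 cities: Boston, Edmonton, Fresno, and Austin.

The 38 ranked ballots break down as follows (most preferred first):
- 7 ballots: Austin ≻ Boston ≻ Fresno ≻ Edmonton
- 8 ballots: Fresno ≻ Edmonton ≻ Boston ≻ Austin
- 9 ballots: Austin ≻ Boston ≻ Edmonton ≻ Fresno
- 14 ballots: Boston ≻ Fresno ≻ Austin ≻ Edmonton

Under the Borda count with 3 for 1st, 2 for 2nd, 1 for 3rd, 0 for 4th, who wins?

Boston

Boston: 7×2 + 8×1 + 9×2 + 14×3 = 82
Edmonton: 7×0 + 8×2 + 9×1 + 14×0 = 25
Fresno: 7×1 + 8×3 + 9×0 + 14×2 = 59
Austin: 7×3 + 8×0 + 9×3 + 14×1 = 62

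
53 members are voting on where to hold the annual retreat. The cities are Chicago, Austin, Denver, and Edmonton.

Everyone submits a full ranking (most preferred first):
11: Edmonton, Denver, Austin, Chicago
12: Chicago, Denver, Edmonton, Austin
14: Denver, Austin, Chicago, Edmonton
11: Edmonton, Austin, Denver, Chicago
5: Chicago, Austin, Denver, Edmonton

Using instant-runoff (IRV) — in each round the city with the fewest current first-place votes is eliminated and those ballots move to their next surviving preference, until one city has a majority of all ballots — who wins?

Chicago

Round 1: Chicago 17, Austin 0, Denver 14, Edmonton 22. Austin eliminated.
Round 2: Chicago 17, Denver 14, Edmonton 22. Denver eliminated.
Round 3: Chicago 31, Edmonton 22. Chicago has a majority (≥27).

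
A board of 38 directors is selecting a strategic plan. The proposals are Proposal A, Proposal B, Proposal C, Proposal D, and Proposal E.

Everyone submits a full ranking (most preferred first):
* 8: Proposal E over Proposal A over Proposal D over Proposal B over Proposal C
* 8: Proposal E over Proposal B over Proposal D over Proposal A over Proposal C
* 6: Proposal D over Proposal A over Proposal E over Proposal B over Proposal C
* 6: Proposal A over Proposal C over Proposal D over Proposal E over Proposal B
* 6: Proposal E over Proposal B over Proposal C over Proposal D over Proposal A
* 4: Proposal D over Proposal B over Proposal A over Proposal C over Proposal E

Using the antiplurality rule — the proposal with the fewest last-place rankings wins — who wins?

Last-place votes: Proposal A 6, Proposal B 6, Proposal C 22, Proposal D 0, Proposal E 4.

Proposal D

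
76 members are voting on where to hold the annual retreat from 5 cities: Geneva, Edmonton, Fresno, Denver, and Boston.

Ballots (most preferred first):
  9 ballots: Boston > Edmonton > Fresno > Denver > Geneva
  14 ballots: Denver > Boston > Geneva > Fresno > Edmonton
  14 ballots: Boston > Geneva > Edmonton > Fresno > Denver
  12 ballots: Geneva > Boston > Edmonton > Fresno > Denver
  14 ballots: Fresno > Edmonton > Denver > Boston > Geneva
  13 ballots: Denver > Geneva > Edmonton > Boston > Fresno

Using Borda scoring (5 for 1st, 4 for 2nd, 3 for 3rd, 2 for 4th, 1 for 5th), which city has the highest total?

Boston

Geneva: 9×1 + 14×3 + 14×4 + 12×5 + 14×1 + 13×4 = 233
Edmonton: 9×4 + 14×1 + 14×3 + 12×3 + 14×4 + 13×3 = 223
Fresno: 9×3 + 14×2 + 14×2 + 12×2 + 14×5 + 13×1 = 190
Denver: 9×2 + 14×5 + 14×1 + 12×1 + 14×3 + 13×5 = 221
Boston: 9×5 + 14×4 + 14×5 + 12×4 + 14×2 + 13×2 = 273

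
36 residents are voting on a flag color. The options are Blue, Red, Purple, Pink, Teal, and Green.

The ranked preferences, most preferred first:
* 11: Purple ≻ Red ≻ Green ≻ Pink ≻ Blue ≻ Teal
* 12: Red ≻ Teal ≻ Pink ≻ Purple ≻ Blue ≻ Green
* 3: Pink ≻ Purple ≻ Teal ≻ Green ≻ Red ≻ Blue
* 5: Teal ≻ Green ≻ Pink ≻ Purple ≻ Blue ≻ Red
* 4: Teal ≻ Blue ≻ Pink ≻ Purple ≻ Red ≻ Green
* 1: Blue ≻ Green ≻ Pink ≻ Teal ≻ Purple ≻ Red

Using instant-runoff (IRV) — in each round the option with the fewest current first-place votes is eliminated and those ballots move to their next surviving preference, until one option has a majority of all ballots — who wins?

Purple

Round 1: Blue 1, Red 12, Purple 11, Pink 3, Teal 9, Green 0. Green eliminated.
Round 2: Blue 1, Red 12, Purple 11, Pink 3, Teal 9. Blue eliminated.
Round 3: Red 12, Purple 11, Pink 4, Teal 9. Pink eliminated.
Round 4: Red 12, Purple 14, Teal 10. Teal eliminated.
Round 5: Red 12, Purple 24. Purple has a majority (≥19).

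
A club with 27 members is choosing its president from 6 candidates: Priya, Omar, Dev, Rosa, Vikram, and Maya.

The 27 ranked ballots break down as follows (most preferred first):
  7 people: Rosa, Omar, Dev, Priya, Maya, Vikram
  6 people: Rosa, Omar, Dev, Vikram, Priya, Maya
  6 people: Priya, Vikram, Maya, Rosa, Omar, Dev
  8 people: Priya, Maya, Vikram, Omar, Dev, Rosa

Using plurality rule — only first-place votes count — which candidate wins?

Priya

First-place votes: Priya 14, Omar 0, Dev 0, Rosa 13, Vikram 0, Maya 0.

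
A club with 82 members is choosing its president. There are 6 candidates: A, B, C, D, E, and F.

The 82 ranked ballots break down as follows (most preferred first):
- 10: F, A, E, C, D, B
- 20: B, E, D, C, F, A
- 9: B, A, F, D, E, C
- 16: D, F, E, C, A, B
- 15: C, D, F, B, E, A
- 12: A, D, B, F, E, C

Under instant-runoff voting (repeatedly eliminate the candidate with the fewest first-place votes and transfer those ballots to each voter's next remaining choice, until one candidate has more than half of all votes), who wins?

D

Round 1: A 12, B 29, C 15, D 16, E 0, F 10. E eliminated.
Round 2: A 12, B 29, C 15, D 16, F 10. F eliminated.
Round 3: A 22, B 29, C 15, D 16. C eliminated.
Round 4: A 22, B 29, D 31. A eliminated.
Round 5: B 29, D 53. D has a majority (≥42).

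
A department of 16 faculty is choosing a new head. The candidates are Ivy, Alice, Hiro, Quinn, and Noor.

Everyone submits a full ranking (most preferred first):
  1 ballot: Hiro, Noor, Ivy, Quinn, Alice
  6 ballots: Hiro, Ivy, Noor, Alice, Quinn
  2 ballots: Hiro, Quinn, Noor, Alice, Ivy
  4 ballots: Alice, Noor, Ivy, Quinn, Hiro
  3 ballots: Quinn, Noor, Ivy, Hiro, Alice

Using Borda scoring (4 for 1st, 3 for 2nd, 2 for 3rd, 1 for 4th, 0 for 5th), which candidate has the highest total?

Noor

Ivy: 1×2 + 6×3 + 2×0 + 4×2 + 3×2 = 34
Alice: 1×0 + 6×1 + 2×1 + 4×4 + 3×0 = 24
Hiro: 1×4 + 6×4 + 2×4 + 4×0 + 3×1 = 39
Quinn: 1×1 + 6×0 + 2×3 + 4×1 + 3×4 = 23
Noor: 1×3 + 6×2 + 2×2 + 4×3 + 3×3 = 40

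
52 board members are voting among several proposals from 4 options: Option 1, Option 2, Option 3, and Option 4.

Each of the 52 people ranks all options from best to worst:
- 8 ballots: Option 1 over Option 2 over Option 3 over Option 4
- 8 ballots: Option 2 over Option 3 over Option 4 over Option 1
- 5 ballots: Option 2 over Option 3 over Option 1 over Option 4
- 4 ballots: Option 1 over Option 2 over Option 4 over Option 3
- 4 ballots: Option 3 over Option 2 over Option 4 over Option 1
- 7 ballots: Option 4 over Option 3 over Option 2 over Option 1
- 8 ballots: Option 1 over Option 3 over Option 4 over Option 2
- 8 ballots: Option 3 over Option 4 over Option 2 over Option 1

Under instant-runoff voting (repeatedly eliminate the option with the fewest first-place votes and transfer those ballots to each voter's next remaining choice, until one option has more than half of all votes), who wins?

Round 1: Option 1 20, Option 2 13, Option 3 12, Option 4 7. Option 4 eliminated.
Round 2: Option 1 20, Option 2 13, Option 3 19. Option 2 eliminated.
Round 3: Option 1 20, Option 3 32. Option 3 has a majority (≥27).

Option 3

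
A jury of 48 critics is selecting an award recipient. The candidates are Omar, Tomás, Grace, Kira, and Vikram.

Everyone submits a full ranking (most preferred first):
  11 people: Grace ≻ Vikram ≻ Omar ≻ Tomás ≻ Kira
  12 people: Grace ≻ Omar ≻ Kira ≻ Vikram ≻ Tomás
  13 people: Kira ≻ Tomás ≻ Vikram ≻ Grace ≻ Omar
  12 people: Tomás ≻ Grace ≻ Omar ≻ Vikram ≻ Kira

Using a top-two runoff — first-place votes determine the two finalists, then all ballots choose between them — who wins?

Grace

Round 1 first-place votes: Omar 0, Tomás 12, Grace 23, Kira 13, Vikram 0. Grace and Kira advance.
Runoff: Grace is ranked above Kira on 35 ballots, Kira above Grace on 13.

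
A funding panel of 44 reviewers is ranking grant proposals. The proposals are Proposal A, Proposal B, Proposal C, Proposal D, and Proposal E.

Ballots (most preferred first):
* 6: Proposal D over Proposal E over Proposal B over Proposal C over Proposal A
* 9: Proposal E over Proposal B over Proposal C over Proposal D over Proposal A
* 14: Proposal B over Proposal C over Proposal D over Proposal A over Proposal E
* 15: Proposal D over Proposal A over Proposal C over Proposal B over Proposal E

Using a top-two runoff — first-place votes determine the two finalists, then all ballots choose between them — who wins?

Round 1 first-place votes: Proposal A 0, Proposal B 14, Proposal C 0, Proposal D 21, Proposal E 9. Proposal D and Proposal B advance.
Runoff: Proposal D is ranked above Proposal B on 21 ballots, Proposal B above Proposal D on 23.

Proposal B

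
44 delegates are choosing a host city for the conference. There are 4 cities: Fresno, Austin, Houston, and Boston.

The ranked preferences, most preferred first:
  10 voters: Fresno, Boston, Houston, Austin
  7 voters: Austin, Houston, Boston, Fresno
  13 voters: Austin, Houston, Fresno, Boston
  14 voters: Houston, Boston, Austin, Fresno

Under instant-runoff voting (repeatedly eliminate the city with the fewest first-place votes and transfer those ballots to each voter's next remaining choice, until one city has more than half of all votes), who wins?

Round 1: Fresno 10, Austin 20, Houston 14, Boston 0. Boston eliminated.
Round 2: Fresno 10, Austin 20, Houston 14. Fresno eliminated.
Round 3: Austin 20, Houston 24. Houston has a majority (≥23).

Houston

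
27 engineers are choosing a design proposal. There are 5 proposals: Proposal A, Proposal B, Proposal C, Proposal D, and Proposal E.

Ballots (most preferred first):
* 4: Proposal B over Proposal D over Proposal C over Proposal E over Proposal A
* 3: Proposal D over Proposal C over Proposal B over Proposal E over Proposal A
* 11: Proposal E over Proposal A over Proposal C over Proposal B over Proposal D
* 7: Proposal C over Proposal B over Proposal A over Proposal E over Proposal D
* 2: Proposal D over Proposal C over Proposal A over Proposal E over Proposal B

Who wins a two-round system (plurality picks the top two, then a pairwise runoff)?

Round 1 first-place votes: Proposal A 0, Proposal B 4, Proposal C 7, Proposal D 5, Proposal E 11. Proposal E and Proposal C advance.
Runoff: Proposal E is ranked above Proposal C on 11 ballots, Proposal C above Proposal E on 16.

Proposal C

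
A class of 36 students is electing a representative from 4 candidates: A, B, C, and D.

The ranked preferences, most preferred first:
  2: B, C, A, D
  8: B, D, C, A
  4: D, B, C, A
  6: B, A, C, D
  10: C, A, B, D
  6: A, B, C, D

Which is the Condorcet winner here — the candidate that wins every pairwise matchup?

B vs A: 20–16
B vs C: 26–10
B vs D: 32–4
B beats every other candidate.

B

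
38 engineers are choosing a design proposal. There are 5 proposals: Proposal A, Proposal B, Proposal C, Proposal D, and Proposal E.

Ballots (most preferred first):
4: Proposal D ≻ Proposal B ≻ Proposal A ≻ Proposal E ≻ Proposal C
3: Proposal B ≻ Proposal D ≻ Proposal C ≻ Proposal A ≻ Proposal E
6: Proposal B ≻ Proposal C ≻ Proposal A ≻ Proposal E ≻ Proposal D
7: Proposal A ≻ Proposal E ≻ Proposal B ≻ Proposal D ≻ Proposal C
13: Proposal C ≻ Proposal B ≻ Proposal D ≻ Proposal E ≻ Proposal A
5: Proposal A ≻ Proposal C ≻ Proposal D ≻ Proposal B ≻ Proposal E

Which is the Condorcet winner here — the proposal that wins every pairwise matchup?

Proposal B

Proposal B vs Proposal A: 26–12
Proposal B vs Proposal C: 20–18
Proposal B vs Proposal D: 29–9
Proposal B vs Proposal E: 31–7
Proposal B beats every other proposal.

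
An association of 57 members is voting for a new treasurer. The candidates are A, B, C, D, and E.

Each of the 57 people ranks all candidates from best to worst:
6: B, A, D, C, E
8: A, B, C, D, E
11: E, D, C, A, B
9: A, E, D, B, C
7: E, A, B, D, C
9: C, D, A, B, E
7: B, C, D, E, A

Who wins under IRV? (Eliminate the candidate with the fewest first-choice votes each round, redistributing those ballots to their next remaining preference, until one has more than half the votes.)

Round 1: A 17, B 13, C 9, D 0, E 18. D eliminated.
Round 2: A 17, B 13, C 9, E 18. C eliminated.
Round 3: A 26, B 13, E 18. B eliminated.
Round 4: A 32, E 25. A has a majority (≥29).

A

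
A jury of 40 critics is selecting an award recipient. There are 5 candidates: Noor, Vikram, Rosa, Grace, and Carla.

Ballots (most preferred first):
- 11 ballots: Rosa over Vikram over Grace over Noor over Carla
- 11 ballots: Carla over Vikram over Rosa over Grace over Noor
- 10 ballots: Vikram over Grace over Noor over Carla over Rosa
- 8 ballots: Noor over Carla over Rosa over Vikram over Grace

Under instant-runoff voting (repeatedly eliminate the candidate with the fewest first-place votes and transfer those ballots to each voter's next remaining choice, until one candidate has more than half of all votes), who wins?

Round 1: Noor 8, Vikram 10, Rosa 11, Grace 0, Carla 11. Grace eliminated.
Round 2: Noor 8, Vikram 10, Rosa 11, Carla 11. Noor eliminated.
Round 3: Vikram 10, Rosa 11, Carla 19. Vikram eliminated.
Round 4: Rosa 11, Carla 29. Carla has a majority (≥21).

Carla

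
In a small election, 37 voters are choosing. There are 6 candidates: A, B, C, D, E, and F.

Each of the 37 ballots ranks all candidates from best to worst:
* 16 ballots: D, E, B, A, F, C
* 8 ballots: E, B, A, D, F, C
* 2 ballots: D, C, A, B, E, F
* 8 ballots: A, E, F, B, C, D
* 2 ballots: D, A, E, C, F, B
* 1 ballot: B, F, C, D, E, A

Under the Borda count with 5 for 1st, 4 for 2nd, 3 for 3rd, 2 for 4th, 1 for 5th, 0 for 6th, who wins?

E

A: 16×2 + 8×3 + 2×3 + 8×5 + 2×4 + 1×0 = 110
B: 16×3 + 8×4 + 2×2 + 8×2 + 2×0 + 1×5 = 105
C: 16×0 + 8×0 + 2×4 + 8×1 + 2×2 + 1×3 = 23
D: 16×5 + 8×2 + 2×5 + 8×0 + 2×5 + 1×2 = 118
E: 16×4 + 8×5 + 2×1 + 8×4 + 2×3 + 1×1 = 145
F: 16×1 + 8×1 + 2×0 + 8×3 + 2×1 + 1×4 = 54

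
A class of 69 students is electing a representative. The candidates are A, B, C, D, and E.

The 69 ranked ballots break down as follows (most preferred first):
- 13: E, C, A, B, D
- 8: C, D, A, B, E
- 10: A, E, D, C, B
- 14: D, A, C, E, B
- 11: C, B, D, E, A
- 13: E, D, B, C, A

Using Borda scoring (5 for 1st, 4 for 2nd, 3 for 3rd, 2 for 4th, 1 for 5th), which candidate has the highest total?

C

A: 13×3 + 8×3 + 10×5 + 14×4 + 11×1 + 13×1 = 193
B: 13×2 + 8×2 + 10×1 + 14×1 + 11×4 + 13×3 = 149
C: 13×4 + 8×5 + 10×2 + 14×3 + 11×5 + 13×2 = 235
D: 13×1 + 8×4 + 10×3 + 14×5 + 11×3 + 13×4 = 230
E: 13×5 + 8×1 + 10×4 + 14×2 + 11×2 + 13×5 = 228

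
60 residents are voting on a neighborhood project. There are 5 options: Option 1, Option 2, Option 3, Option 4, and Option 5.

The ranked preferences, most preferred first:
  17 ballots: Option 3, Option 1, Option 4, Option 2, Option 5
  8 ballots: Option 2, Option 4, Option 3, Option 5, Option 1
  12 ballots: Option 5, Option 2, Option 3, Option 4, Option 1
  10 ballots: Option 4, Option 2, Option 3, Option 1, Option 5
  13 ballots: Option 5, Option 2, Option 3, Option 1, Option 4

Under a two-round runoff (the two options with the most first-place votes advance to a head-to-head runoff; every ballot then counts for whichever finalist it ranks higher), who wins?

Round 1 first-place votes: Option 1 0, Option 2 8, Option 3 17, Option 4 10, Option 5 25. Option 5 and Option 3 advance.
Runoff: Option 5 is ranked above Option 3 on 25 ballots, Option 3 above Option 5 on 35.

Option 3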